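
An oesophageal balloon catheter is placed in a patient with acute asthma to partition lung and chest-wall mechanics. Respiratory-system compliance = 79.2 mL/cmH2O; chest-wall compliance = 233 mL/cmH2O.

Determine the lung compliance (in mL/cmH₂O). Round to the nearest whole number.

1/CL = 1/Crs − 1/Ccw.
1/CL = 1/79.2 − 1/233 = 0.008334.
CL = 119.99 mL/cmH2O.

120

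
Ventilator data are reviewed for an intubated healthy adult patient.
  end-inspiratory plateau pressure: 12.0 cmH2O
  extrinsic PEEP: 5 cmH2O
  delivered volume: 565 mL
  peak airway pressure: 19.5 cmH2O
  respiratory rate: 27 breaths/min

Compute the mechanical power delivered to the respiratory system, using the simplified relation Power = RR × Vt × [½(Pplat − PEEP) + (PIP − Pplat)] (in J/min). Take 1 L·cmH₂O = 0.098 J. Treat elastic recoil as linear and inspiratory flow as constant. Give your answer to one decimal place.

Per-breath work = Vt × [½(Pplat−PEEP) + (PIP−Pplat)] = 0.565 × [0.5×7.0 + 7.5] = 0.565 × 11.0 = 6.215 L·cmH2O.
Power = 27 × 6.215 = 167.81 L·cmH2O/min.
× 0.098 J/(L·cmH2O) → 16.445 J/min.

16.4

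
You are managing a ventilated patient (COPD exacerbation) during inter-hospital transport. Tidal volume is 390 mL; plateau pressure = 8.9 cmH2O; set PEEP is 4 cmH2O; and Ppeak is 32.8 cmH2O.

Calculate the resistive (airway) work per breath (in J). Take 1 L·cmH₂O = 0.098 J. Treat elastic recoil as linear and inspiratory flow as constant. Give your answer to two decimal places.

With constant inspiratory flow the resistive pressure is constant at PIP − Pplat = 32.8 − 8.9 = 23.9 cmH2O, so resistive work = 23.9 × 0.390 = 9.321 L·cmH2O.
× 0.098 J/(L·cmH2O) → 0.9135 J.

0.91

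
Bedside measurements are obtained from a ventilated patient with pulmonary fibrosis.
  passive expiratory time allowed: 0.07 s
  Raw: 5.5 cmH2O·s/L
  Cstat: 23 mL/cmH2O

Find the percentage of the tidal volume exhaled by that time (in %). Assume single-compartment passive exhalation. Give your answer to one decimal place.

42.5

τ = R × C = 5.5 × 23 mL/cmH2O = 5.5 × 0.023 L/cmH2O = 0.1265 s.
Passive exhalation: V(t)/V₀ = e^(−t/τ) = e^(−0.07/0.1265) = 0.575.
Fraction exhaled = 1 − 0.575 = 0.425 → 42.5%.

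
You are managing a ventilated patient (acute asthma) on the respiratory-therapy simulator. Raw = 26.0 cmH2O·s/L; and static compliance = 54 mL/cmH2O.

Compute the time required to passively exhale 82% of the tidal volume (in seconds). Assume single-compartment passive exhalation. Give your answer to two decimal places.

τ = R × C = 26.0 × 54 mL/cmH2O = 26.0 × 0.054 L/cmH2O = 1.404 s.
Exhaled fraction f = 1 − e^(−t/τ) → t = −τ·ln(1 − f) = −1.404·ln(0.18) = 2.408 s.

2.41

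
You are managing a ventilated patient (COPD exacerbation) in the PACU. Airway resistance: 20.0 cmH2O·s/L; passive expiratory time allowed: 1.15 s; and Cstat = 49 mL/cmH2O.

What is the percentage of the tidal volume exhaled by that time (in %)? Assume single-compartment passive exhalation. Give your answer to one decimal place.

τ = R × C = 20.0 × 49 mL/cmH2O = 20.0 × 0.049 L/cmH2O = 0.98 s.
Passive exhalation: V(t)/V₀ = e^(−t/τ) = e^(−1.15/0.98) = 0.3093.
Fraction exhaled = 1 − 0.3093 = 0.6907 → 69.07%.

69.1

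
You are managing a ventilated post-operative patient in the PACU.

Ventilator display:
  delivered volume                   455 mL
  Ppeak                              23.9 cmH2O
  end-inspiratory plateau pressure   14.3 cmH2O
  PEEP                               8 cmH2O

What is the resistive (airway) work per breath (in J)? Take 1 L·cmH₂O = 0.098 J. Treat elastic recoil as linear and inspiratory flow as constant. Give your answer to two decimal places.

With constant inspiratory flow the resistive pressure is constant at PIP − Pplat = 23.9 − 14.3 = 9.6 cmH2O, so resistive work = 9.6 × 0.455 = 4.368 L·cmH2O.
× 0.098 J/(L·cmH2O) → 0.4281 J.

0.43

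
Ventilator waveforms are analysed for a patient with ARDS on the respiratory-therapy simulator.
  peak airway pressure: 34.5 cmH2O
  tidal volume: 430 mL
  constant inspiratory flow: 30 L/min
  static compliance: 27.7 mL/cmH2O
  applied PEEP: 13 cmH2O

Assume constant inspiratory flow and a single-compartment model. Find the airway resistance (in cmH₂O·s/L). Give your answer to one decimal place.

12.0

Flow: 30 L/min ÷ 60 = 0.5 L/s.
Equation of motion (constant flow): PIP = Vt/C + R·V̇ + PEEP.
R·V̇ = PIP − Vt/C − PEEP = 34.5 − 430/27.7 − 13 = 34.5 − 15.523 − 13 = 5.977 cmH2O.
R = 5.977 / 0.5 = 11.954 cmH2O·s/L.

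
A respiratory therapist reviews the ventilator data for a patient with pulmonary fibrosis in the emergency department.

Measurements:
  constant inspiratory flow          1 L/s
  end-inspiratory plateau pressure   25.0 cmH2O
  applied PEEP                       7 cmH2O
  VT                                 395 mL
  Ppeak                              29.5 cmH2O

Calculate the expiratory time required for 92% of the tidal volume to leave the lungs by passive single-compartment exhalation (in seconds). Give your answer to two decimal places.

0.25

R = (PIP − Pplat)/V̇ = (29.5 − 25.0) / 1 = 4.5/1 = 4.5 cmH2O·s/L.
C = Vt/(Pplat − PEEP) = 395.0 / (25.0 − 7) = 395.0/18.0 = 21.944 mL/cmH2O.
τ = R × C = 4.5 × 0.02194 L/cmH2O = 0.09873 s.
t = −τ·ln(1 − 0.92) = −0.09873·ln(0.08) = 0.2494 s.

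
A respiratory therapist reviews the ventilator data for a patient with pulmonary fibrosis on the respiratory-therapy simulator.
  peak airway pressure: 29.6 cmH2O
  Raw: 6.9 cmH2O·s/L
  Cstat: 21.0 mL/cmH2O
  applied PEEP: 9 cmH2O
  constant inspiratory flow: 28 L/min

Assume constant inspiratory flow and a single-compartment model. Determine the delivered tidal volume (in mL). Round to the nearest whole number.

Flow: 28 L/min ÷ 60 = 0.4667 L/s.
Equation of motion (constant flow): PIP = Vt/C + R·V̇ + PEEP.
Vt/C = PIP − R·V̇ − PEEP = 29.6 − 3.22 − 9 = 17.38 cmH2O.
Vt = C × 17.38 = 21.0 × 17.38 = 364.98 mL.

365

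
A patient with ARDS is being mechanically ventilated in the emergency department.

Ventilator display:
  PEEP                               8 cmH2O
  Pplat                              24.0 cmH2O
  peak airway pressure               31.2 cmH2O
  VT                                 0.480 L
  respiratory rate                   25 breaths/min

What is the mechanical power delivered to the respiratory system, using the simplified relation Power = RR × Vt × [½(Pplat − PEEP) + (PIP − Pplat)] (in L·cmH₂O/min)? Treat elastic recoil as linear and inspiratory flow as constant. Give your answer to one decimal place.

182.4

Per-breath work = Vt × [½(Pplat−PEEP) + (PIP−Pplat)] = 0.480 × [0.5×16.0 + 7.2] = 0.480 × 15.2 = 7.296 L·cmH2O.
Power = 25 × 7.296 = 182.4 L·cmH2O/min.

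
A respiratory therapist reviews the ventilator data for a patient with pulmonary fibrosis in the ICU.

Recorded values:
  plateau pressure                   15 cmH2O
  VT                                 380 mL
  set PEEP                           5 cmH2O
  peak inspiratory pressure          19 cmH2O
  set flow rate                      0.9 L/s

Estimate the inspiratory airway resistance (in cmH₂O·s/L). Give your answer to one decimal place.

Raw = (PIP − Pplat) / flow = (19 − 15) / 0.9 = 4.0 / 0.9 = 4.444 cmH2O·s/L.

4.4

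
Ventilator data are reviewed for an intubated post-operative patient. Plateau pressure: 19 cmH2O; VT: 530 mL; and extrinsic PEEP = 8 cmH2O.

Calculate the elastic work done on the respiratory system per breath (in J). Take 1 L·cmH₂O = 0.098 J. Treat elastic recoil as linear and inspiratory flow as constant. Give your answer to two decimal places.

Elastic work ≈ ½ × (Pplat − PEEP) × Vt = 0.5 × (19 − 8) × 0.530 L = 0.5 × 11.0 × 0.530 = 2.915 L·cmH2O.
× 0.098 J/(L·cmH2O) → 0.2857 J.

0.29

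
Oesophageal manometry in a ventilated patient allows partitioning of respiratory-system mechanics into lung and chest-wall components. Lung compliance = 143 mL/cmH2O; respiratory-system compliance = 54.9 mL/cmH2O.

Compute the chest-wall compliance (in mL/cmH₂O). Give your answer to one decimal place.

1/Ccw = 1/Crs − 1/CL.
1/Ccw = 1/54.9 − 1/143 = 0.01122.
Ccw = 89.127 mL/cmH2O.

89.1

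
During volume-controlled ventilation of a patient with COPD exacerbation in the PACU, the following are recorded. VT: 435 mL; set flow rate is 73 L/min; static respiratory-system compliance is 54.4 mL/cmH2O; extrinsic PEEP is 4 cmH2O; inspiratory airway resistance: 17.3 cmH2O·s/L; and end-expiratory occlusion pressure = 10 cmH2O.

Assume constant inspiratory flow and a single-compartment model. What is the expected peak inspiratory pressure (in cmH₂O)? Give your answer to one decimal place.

Flow: 73 L/min ÷ 60 = 1.2167 L/s.
Total PEEP = 10 cmH2O (set 4 + intrinsic 6); this is the baseline alveolar pressure.
Equation of motion (constant flow): PIP = Vt/C + R·V̇ + PEEP.
PIP = 435/54.4 + 17.3×1.2167 + 10 = 7.996 + 21.049 + 10 = 39.045 cmH2O.

39.0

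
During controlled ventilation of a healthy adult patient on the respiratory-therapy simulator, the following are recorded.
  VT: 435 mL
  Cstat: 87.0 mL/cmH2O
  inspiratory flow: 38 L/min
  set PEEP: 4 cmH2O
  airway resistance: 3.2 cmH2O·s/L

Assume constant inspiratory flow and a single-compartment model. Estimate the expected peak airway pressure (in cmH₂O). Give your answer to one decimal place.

Flow: 38 L/min ÷ 60 = 0.6333 L/s.
Equation of motion (constant flow): PIP = Vt/C + R·V̇ + PEEP.
PIP = 435/87.0 + 3.2×0.6333 + 4 = 5.0 + 2.027 + 4 = 11.027 cmH2O.

11.0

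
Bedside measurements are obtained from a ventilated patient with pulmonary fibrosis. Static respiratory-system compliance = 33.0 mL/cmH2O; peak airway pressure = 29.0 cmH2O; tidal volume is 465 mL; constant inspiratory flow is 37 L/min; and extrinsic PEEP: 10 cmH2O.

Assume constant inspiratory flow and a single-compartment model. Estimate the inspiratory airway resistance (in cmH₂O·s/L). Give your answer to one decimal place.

8.0

Flow: 37 L/min ÷ 60 = 0.6167 L/s.
Equation of motion (constant flow): PIP = Vt/C + R·V̇ + PEEP.
R·V̇ = PIP − Vt/C − PEEP = 29.0 − 465/33.0 − 10 = 29.0 − 14.091 − 10 = 4.909 cmH2O.
R = 4.909 / 0.6167 = 7.96 cmH2O·s/L.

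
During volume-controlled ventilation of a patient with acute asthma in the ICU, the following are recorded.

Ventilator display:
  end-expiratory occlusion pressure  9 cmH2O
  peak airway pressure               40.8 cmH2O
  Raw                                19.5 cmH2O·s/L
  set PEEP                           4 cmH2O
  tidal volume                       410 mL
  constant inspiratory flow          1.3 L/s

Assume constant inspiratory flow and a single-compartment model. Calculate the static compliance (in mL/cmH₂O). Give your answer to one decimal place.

Total PEEP = 9 cmH2O (set 4 + intrinsic 5); this is the baseline alveolar pressure.
Equation of motion (constant flow): PIP = Vt/C + R·V̇ + PEEP.
Vt/C = PIP − R·V̇ − PEEP = 40.8 − 19.5×1.3 − 9 = 40.8 − 25.35 − 9 = 6.45 cmH2O.
C = Vt / 6.45 = 410 / 6.45 = 63.566 mL/cmH2O.

63.6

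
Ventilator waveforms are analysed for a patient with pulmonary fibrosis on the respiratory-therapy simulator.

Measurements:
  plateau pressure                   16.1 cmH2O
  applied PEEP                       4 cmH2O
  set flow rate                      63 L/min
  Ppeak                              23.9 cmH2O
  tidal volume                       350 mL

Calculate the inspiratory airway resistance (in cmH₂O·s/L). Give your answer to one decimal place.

Flow: 63 L/min ÷ 60 = 1.05 L/s.
Raw = (PIP − Pplat) / flow = (23.9 − 16.1) / 1.05 = 7.8 / 1.05 = 7.429 cmH2O·s/L.

7.4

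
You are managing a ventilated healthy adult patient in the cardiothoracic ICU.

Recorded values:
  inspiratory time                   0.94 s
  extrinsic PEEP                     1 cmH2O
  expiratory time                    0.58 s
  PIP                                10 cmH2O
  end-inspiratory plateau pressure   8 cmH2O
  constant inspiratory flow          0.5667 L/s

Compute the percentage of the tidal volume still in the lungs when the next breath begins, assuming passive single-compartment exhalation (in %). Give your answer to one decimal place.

11.5

Vt = flow × Ti = 0.5667 L/s × 0.94 s × 1000 mL/L = 532.7 mL.
R = (PIP − Pplat)/V̇ = (10 − 8) / 0.5667 = 2.0/0.5667 = 3.529 cmH2O·s/L.
C = Vt/(Pplat − PEEP) = 532.7 / (8 − 1) = 532.7/7.0 = 76.1 mL/cmH2O.
τ = R × C = 3.529 × 0.0761 L/cmH2O = 0.2686 s.
Fraction remaining at end-expiration = e^(−Te/τ) = e^(−0.58/0.2686) = 0.1154 → 11.54%.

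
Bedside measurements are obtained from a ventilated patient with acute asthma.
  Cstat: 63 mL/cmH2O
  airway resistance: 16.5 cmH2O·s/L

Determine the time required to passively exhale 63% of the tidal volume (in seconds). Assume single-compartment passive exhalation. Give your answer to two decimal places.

τ = R × C = 16.5 × 63 mL/cmH2O = 16.5 × 0.063 L/cmH2O = 1.04 s.
Exhaled fraction f = 1 − e^(−t/τ) → t = −τ·ln(1 − f) = −1.04·ln(0.37) = 1.034 s.

1.03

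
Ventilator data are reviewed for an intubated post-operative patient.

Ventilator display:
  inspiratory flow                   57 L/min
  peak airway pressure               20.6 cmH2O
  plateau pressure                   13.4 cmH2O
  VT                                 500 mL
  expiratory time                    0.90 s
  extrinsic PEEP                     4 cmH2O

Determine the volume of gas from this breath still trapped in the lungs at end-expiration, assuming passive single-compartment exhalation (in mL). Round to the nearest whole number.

54

Flow: 57 L/min ÷ 60 = 0.95 L/s.
R = (PIP − Pplat)/V̇ = (20.6 − 13.4) / 0.95 = 7.2/0.95 = 7.579 cmH2O·s/L.
C = Vt/(Pplat − PEEP) = 500.0 / (13.4 − 4) = 500.0/9.4 = 53.191 mL/cmH2O.
τ = R × C = 7.579 × 0.05319 L/cmH2O = 0.4031 s.
Fraction remaining = e^(−Te/τ) = e^(−0.90/0.4031) = 0.1072.
Trapped volume = 500.0 × 0.1072 = 53.6 mL.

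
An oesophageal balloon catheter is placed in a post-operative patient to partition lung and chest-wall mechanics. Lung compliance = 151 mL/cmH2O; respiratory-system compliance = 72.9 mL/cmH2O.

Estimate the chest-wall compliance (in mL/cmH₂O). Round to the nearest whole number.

141

1/Ccw = 1/Crs − 1/CL.
1/Ccw = 1/72.9 − 1/151 = 0.007095.
Ccw = 140.94 mL/cmH2O.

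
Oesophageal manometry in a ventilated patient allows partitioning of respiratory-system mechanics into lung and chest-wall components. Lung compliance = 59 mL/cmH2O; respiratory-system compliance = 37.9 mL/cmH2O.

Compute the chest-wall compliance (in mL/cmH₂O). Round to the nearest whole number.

106

1/Ccw = 1/Crs − 1/CL.
1/Ccw = 1/37.9 − 1/59 = 0.009436.
Ccw = 105.98 mL/cmH2O.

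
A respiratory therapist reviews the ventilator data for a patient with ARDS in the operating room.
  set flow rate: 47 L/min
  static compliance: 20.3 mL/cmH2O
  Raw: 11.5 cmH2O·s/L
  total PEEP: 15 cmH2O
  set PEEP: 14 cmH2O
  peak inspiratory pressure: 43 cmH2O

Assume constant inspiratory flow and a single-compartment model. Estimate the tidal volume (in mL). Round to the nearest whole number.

Flow: 47 L/min ÷ 60 = 0.7833 L/s.
Total PEEP = 15 cmH2O (set 14 + intrinsic 1); this is the baseline alveolar pressure.
Equation of motion (constant flow): PIP = Vt/C + R·V̇ + PEEP.
Vt/C = PIP − R·V̇ − PEEP = 43 − 9.008 − 15 = 18.992 cmH2O.
Vt = C × 18.992 = 20.3 × 18.992 = 385.54 mL.

386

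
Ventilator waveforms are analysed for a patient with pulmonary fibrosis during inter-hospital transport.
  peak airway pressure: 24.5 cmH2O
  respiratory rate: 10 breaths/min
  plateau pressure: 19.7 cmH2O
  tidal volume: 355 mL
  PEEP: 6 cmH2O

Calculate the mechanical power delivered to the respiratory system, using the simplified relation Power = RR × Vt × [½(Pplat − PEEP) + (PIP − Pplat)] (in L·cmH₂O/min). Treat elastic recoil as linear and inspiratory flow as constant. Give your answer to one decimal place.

Per-breath work = Vt × [½(Pplat−PEEP) + (PIP−Pplat)] = 0.355 × [0.5×13.7 + 4.8] = 0.355 × 11.65 = 4.136 L·cmH2O.
Power = 10 × 4.136 = 41.36 L·cmH2O/min.

41.4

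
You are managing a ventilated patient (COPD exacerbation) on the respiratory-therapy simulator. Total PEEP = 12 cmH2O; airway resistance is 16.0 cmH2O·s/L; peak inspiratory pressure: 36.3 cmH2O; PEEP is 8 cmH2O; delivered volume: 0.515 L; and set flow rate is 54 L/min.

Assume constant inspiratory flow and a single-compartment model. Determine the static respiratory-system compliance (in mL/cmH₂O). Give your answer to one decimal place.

Flow: 54 L/min ÷ 60 = 0.9 L/s.
Total PEEP = 12 cmH2O (set 8 + intrinsic 4); this is the baseline alveolar pressure.
Equation of motion (constant flow): PIP = Vt/C + R·V̇ + PEEP.
Vt/C = PIP − R·V̇ − PEEP = 36.3 − 16.0×0.9 − 12 = 36.3 − 14.4 − 12 = 9.9 cmH2O.
C = Vt / 9.9 = 515 / 9.9 = 52.02 mL/cmH2O.

52.0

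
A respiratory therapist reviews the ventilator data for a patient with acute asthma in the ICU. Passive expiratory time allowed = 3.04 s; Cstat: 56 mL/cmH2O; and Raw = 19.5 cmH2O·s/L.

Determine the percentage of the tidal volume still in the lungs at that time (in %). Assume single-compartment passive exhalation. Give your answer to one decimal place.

6.2

τ = R × C = 19.5 × 56 mL/cmH2O = 19.5 × 0.056 L/cmH2O = 1.092 s.
Passive exhalation: V(t)/V₀ = e^(−t/τ) = e^(−3.04/1.092) = 0.0618.
Fraction remaining = 0.0618 → 6.18%.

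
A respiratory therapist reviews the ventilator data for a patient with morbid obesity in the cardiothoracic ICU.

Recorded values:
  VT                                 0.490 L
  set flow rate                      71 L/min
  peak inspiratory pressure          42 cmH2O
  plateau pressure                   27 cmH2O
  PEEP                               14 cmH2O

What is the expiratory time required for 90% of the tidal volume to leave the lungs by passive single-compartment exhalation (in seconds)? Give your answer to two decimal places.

1.10

Flow: 71 L/min ÷ 60 = 1.1833 L/s.
R = (PIP − Pplat)/V̇ = (42 − 27) / 1.1833 = 15.0/1.1833 = 12.676 cmH2O·s/L.
C = Vt/(Pplat − PEEP) = 490.0 / (27 − 14) = 490.0/13.0 = 37.692 mL/cmH2O.
τ = R × C = 12.676 × 0.03769 L/cmH2O = 0.4778 s.
t = −τ·ln(1 − 0.90) = −0.4778·ln(0.1) = 1.1 s.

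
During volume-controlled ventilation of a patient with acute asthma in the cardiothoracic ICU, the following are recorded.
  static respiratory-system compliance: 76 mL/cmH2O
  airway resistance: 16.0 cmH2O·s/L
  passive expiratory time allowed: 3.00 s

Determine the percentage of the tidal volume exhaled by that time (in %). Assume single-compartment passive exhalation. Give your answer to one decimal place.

τ = R × C = 16.0 × 76 mL/cmH2O = 16.0 × 0.076 L/cmH2O = 1.216 s.
Passive exhalation: V(t)/V₀ = e^(−t/τ) = e^(−3.00/1.216) = 0.08483.
Fraction exhaled = 1 − 0.08483 = 0.9152 → 91.52%.

91.5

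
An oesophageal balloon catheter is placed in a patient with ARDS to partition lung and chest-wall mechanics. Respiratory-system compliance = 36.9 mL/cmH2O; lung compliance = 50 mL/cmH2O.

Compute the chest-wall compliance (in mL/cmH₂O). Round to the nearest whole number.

141

1/Ccw = 1/Crs − 1/CL.
1/Ccw = 1/36.9 − 1/50 = 0.0071.
Ccw = 140.85 mL/cmH2O.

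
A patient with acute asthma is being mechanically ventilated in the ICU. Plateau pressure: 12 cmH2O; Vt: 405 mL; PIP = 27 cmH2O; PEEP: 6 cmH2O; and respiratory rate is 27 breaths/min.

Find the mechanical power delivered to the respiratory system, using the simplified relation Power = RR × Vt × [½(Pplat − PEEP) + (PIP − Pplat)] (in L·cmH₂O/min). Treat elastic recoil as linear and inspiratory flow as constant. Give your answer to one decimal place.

196.8

Per-breath work = Vt × [½(Pplat−PEEP) + (PIP−Pplat)] = 0.405 × [0.5×6.0 + 15.0] = 0.405 × 18.0 = 7.29 L·cmH2O.
Power = 27 × 7.29 = 196.83 L·cmH2O/min.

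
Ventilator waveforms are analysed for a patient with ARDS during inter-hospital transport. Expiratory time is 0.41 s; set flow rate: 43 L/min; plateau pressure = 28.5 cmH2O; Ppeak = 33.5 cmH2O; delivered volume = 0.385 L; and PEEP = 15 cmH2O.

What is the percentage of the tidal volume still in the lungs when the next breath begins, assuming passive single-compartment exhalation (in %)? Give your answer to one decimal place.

12.7

Flow: 43 L/min ÷ 60 = 0.7167 L/s.
R = (PIP − Pplat)/V̇ = (33.5 − 28.5) / 0.7167 = 5.0/0.7167 = 6.976 cmH2O·s/L.
C = Vt/(Pplat − PEEP) = 385.0 / (28.5 − 15) = 385.0/13.5 = 28.519 mL/cmH2O.
τ = R × C = 6.976 × 0.02852 L/cmH2O = 0.199 s.
Fraction remaining at end-expiration = e^(−Te/τ) = e^(−0.41/0.199) = 0.1274 → 12.74%.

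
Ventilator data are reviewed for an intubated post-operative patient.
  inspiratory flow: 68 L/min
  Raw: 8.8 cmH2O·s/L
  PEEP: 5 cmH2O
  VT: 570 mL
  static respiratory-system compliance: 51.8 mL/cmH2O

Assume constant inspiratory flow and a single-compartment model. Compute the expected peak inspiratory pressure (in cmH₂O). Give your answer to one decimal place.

26.0

Flow: 68 L/min ÷ 60 = 1.1333 L/s.
Equation of motion (constant flow): PIP = Vt/C + R·V̇ + PEEP.
PIP = 570/51.8 + 8.8×1.1333 + 5 = 11.004 + 9.973 + 5 = 25.977 cmH2O.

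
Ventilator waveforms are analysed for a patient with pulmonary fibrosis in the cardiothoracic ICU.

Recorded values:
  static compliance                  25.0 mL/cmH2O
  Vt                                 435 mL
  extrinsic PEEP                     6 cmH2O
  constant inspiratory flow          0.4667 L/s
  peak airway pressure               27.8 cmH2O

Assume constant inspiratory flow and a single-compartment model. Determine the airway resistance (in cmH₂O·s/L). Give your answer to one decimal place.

9.4

Equation of motion (constant flow): PIP = Vt/C + R·V̇ + PEEP.
R·V̇ = PIP − Vt/C − PEEP = 27.8 − 435/25.0 − 6 = 27.8 − 17.4 − 6 = 4.4 cmH2O.
R = 4.4 / 0.4667 = 9.428 cmH2O·s/L.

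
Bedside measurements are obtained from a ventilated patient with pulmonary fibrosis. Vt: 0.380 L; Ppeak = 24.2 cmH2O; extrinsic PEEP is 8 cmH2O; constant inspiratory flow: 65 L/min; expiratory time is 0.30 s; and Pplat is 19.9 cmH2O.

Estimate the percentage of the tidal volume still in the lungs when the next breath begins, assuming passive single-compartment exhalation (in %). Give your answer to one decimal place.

Flow: 65 L/min ÷ 60 = 1.0833 L/s.
R = (PIP − Pplat)/V̇ = (24.2 − 19.9) / 1.0833 = 4.3/1.0833 = 3.969 cmH2O·s/L.
C = Vt/(Pplat − PEEP) = 380.0 / (19.9 − 8) = 380.0/11.9 = 31.933 mL/cmH2O.
τ = R × C = 3.969 × 0.03193 L/cmH2O = 0.1267 s.
Fraction remaining at end-expiration = e^(−Te/τ) = e^(−0.30/0.1267) = 0.09369 → 9.369%.

9.4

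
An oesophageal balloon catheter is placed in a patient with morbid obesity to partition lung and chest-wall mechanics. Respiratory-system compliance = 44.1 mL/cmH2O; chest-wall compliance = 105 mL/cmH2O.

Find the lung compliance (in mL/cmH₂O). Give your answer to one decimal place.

1/CL = 1/Crs − 1/Ccw.
1/CL = 1/44.1 − 1/105 = 0.01315.
CL = 76.046 mL/cmH2O.

76.0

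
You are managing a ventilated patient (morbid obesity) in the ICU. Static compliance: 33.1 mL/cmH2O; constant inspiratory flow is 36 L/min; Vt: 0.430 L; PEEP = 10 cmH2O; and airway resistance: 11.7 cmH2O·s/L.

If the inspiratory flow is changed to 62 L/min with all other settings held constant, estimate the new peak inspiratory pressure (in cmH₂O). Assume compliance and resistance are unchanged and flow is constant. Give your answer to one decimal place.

35.1

Flow: 36 L/min ÷ 60 = 0.6 L/s.
New flow: 62 L/min ÷ 60 = 1.0333 L/s.
PIP = Vt/C + R·V̇ + PEEP (constant-flow equation of motion).
Only the resistive term changes: ΔPIP = R × ΔV̇ = 11.7 × (1.0333 − 0.6) = 11.7 × 0.4333 = 5.07 cmH2O.
Original PIP = 430/33.1 + 11.7×0.6 + 10 = 30.011 cmH2O; new PIP = 30.011 + (5.07) = 35.081 cmH2O.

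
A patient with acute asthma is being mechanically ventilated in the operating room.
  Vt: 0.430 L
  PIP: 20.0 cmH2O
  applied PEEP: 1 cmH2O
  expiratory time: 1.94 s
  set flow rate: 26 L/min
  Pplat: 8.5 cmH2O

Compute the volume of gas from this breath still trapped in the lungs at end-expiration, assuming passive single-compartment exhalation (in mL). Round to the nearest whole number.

120

Flow: 26 L/min ÷ 60 = 0.4333 L/s.
R = (PIP − Pplat)/V̇ = (20.0 − 8.5) / 0.4333 = 11.5/0.4333 = 26.541 cmH2O·s/L.
C = Vt/(Pplat − PEEP) = 430.0 / (8.5 − 1) = 430.0/7.5 = 57.333 mL/cmH2O.
τ = R × C = 26.541 × 0.05733 L/cmH2O = 1.522 s.
Fraction remaining = e^(−Te/τ) = e^(−1.94/1.522) = 0.2795.
Trapped volume = 430.0 × 0.2795 = 120.19 mL.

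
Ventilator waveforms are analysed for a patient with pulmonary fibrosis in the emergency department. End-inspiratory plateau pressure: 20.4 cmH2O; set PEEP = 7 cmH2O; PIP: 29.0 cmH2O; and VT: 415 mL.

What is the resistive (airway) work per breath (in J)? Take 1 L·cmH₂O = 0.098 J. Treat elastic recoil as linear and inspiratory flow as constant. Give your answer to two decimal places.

With constant inspiratory flow the resistive pressure is constant at PIP − Pplat = 29.0 − 20.4 = 8.6 cmH2O, so resistive work = 8.6 × 0.415 = 3.569 L·cmH2O.
× 0.098 J/(L·cmH2O) → 0.3498 J.

0.35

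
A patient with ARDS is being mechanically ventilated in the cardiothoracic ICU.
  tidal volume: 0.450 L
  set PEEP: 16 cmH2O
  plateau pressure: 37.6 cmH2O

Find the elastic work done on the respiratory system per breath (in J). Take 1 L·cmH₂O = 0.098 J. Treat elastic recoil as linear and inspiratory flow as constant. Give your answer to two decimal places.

Elastic work ≈ ½ × (Pplat − PEEP) × Vt = 0.5 × (37.6 − 16) × 0.450 L = 0.5 × 21.6 × 0.450 = 4.86 L·cmH2O.
× 0.098 J/(L·cmH2O) → 0.4763 J.

0.48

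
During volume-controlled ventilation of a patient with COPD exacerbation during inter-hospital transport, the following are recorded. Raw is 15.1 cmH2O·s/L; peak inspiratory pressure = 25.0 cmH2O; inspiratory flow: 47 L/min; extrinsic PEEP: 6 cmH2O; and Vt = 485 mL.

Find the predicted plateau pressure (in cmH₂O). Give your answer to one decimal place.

Flow: 47 L/min ÷ 60 = 0.7833 L/s.
Pplat = PIP − Raw × flow = 25.0 − 15.1 × 0.7833 = 25.0 − 11.828 = 13.172 cmH2O.

13.2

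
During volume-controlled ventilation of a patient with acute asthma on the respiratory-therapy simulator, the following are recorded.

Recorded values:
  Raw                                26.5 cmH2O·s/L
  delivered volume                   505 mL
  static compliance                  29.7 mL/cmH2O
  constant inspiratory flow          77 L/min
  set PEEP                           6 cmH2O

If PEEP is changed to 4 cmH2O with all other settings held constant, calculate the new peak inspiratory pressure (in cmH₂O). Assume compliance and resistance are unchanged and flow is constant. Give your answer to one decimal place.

55.0

Flow: 77 L/min ÷ 60 = 1.2833 L/s.
PIP = Vt/C + R·V̇ + PEEP (constant-flow equation of motion).
Only the baseline term changes: ΔPIP = ΔPEEP = 4 − 6 = -2.0 cmH2O.
Original PIP = 505/29.7 + 26.5×1.2833 + 6 = 57.011 cmH2O; new PIP = 57.011 + (-2.0) = 55.011 cmH2O.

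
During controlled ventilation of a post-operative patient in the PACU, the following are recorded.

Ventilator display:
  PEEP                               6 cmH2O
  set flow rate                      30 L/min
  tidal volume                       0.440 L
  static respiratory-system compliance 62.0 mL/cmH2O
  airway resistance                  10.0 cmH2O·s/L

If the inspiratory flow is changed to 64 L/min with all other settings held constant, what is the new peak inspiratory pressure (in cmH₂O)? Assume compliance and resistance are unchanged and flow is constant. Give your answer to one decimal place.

23.8

Flow: 30 L/min ÷ 60 = 0.5 L/s.
New flow: 64 L/min ÷ 60 = 1.0667 L/s.
PIP = Vt/C + R·V̇ + PEEP (constant-flow equation of motion).
Only the resistive term changes: ΔPIP = R × ΔV̇ = 10.0 × (1.0667 − 0.5) = 10.0 × 0.5667 = 5.667 cmH2O.
Original PIP = 440/62.0 + 10.0×0.5 + 6 = 18.097 cmH2O; new PIP = 18.097 + (5.667) = 23.764 cmH2O.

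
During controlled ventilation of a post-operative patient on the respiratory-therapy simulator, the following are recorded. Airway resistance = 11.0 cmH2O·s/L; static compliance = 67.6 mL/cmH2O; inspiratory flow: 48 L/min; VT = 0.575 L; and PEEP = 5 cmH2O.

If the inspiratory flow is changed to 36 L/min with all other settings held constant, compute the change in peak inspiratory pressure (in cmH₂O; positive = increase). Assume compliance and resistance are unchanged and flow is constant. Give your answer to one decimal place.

-2.2

Flow: 48 L/min ÷ 60 = 0.8 L/s.
New flow: 36 L/min ÷ 60 = 0.6 L/s.
PIP = Vt/C + R·V̇ + PEEP (constant-flow equation of motion).
Only the resistive term changes: ΔPIP = R × ΔV̇ = 11.0 × (0.6 − 0.8) = 11.0 × -0.2 = -2.2 cmH2O.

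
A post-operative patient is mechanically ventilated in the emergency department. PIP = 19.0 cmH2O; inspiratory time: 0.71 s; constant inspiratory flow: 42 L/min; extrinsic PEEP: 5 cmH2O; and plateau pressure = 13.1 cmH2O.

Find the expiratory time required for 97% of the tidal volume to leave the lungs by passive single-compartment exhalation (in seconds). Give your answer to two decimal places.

1.81

Flow: 42 L/min ÷ 60 = 0.7 L/s.
Vt = flow × Ti = 0.7 L/s × 0.71 s × 1000 mL/L = 497.0 mL.
R = (PIP − Pplat)/V̇ = (19.0 − 13.1) / 0.7 = 5.9/0.7 = 8.429 cmH2O·s/L.
C = Vt/(Pplat − PEEP) = 497.0 / (13.1 − 5) = 497.0/8.1 = 61.358 mL/cmH2O.
τ = R × C = 8.429 × 0.06136 L/cmH2O = 0.5172 s.
t = −τ·ln(1 − 0.97) = −0.5172·ln(0.03) = 1.814 s.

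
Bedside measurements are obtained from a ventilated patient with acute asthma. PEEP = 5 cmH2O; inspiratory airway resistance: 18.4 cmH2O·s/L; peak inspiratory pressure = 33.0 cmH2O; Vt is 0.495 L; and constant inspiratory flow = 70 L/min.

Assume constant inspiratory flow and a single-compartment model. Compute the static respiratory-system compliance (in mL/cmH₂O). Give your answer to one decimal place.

75.8

Flow: 70 L/min ÷ 60 = 1.1667 L/s.
Equation of motion (constant flow): PIP = Vt/C + R·V̇ + PEEP.
Vt/C = PIP − R·V̇ − PEEP = 33.0 − 18.4×1.1667 − 5 = 33.0 − 21.467 − 5 = 6.533 cmH2O.
C = Vt / 6.533 = 495 / 6.533 = 75.769 mL/cmH2O.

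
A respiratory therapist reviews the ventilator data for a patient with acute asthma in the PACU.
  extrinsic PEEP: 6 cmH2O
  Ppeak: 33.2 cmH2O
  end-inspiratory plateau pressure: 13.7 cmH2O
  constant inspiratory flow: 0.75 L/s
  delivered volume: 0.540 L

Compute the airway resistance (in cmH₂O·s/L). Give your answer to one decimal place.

Raw = (PIP − Pplat) / flow = (33.2 − 13.7) / 0.75 = 19.5 / 0.75 = 26.0 cmH2O·s/L.

26.0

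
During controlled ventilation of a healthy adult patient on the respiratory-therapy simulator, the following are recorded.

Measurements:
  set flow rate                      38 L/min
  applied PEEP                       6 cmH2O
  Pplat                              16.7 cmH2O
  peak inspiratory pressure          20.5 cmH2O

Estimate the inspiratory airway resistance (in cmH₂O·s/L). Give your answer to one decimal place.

6.0

Flow: 38 L/min ÷ 60 = 0.6333 L/s.
Raw = (PIP − Pplat) / flow = (20.5 − 16.7) / 0.6333 = 3.8 / 0.6333 = 6.0 cmH2O·s/L.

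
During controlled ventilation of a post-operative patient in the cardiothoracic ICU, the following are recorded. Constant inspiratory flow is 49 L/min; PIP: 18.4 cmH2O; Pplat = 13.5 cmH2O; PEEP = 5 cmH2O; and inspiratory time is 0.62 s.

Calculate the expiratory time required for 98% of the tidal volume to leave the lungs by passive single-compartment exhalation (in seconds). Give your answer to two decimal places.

Flow: 49 L/min ÷ 60 = 0.8167 L/s.
Vt = flow × Ti = 0.8167 L/s × 0.62 s × 1000 mL/L = 506.35 mL.
R = (PIP − Pplat)/V̇ = (18.4 − 13.5) / 0.8167 = 4.9/0.8167 = 6.0 cmH2O·s/L.
C = Vt/(Pplat − PEEP) = 506.35 / (13.5 − 5) = 506.35/8.5 = 59.571 mL/cmH2O.
τ = R × C = 6.0 × 0.05957 L/cmH2O = 0.3574 s.
t = −τ·ln(1 − 0.98) = −0.3574·ln(0.02) = 1.398 s.

1.40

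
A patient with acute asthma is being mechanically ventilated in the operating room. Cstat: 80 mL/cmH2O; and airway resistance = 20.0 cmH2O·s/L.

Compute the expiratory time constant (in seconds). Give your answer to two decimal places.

1.60

τ = R × C = 20.0 × 80 mL/cmH2O = 20.0 × 0.080 L/cmH2O = 1.6 s.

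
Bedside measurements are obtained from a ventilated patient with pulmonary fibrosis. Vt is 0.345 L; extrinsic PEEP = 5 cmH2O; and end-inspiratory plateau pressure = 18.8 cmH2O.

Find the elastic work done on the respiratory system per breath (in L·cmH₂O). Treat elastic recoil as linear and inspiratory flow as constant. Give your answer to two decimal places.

Elastic work ≈ ½ × (Pplat − PEEP) × Vt = 0.5 × (18.8 − 5) × 0.345 L = 0.5 × 13.8 × 0.345 = 2.381 L·cmH2O.

2.38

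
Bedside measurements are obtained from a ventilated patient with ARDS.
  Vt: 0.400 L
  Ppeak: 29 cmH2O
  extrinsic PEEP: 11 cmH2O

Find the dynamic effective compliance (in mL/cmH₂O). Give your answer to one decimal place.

22.2

Dynamic compliance = Vt / (PIP − PEEP) = 400 / (29 − 11) = 400 / 18.0 = 22.222 mL/cmH2O.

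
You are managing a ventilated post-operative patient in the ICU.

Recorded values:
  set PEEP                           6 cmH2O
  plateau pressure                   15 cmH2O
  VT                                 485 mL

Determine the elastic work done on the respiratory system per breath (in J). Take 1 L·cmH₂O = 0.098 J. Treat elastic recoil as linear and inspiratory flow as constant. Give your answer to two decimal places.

Elastic work ≈ ½ × (Pplat − PEEP) × Vt = 0.5 × (15 − 6) × 0.485 L = 0.5 × 9.0 × 0.485 = 2.183 L·cmH2O.
× 0.098 J/(L·cmH2O) → 0.2139 J.

0.21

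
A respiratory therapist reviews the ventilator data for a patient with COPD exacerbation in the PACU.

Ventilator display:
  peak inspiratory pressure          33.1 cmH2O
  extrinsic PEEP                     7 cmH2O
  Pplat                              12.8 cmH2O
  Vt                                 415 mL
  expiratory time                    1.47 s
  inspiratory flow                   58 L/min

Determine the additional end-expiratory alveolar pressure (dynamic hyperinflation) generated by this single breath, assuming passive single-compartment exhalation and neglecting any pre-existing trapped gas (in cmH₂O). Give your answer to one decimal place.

2.2

Flow: 58 L/min ÷ 60 = 0.9667 L/s.
R = (PIP − Pplat)/V̇ = (33.1 − 12.8) / 0.9667 = 20.3/0.9667 = 20.999 cmH2O·s/L.
C = Vt/(Pplat − PEEP) = 415.0 / (12.8 − 7) = 415.0/5.8 = 71.552 mL/cmH2O.
τ = R × C = 20.999 × 0.07155 L/cmH2O = 1.502 s.
Fraction remaining = e^(−Te/τ) = e^(−1.47/1.502) = 0.3758; trapped volume = 415.0 × 0.3758 = 155.96 mL.
Additional alveolar pressure from trapping ≈ V_trapped / C = 155.96 / 71.552 = 2.18 cmH2O.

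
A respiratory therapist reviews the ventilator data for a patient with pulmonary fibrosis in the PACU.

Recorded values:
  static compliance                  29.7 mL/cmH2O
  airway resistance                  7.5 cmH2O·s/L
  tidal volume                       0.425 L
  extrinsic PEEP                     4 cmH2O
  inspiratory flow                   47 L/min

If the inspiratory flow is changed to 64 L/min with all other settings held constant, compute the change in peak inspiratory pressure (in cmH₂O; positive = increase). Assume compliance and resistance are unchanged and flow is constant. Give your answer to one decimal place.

2.1

Flow: 47 L/min ÷ 60 = 0.7833 L/s.
New flow: 64 L/min ÷ 60 = 1.0667 L/s.
PIP = Vt/C + R·V̇ + PEEP (constant-flow equation of motion).
Only the resistive term changes: ΔPIP = R × ΔV̇ = 7.5 × (1.0667 − 0.7833) = 7.5 × 0.2834 = 2.126 cmH2O.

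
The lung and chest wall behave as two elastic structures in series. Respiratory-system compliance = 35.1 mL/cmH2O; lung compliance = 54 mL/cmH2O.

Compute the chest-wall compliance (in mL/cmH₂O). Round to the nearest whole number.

1/Ccw = 1/Crs − 1/CL.
1/Ccw = 1/35.1 − 1/54 = 0.009972.
Ccw = 100.28 mL/cmH2O.

100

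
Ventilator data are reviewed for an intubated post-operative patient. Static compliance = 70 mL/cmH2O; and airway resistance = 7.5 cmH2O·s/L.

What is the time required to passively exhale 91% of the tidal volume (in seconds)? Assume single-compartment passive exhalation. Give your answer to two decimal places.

1.26

τ = R × C = 7.5 × 70 mL/cmH2O = 7.5 × 0.070 L/cmH2O = 0.525 s.
Exhaled fraction f = 1 − e^(−t/τ) → t = −τ·ln(1 − f) = −0.525·ln(0.09) = 1.264 s.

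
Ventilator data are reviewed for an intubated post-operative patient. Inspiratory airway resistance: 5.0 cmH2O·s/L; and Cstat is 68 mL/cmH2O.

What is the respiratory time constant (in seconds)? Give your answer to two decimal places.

0.34

τ = R × C = 5.0 × 68 mL/cmH2O = 5.0 × 0.068 L/cmH2O = 0.34 s.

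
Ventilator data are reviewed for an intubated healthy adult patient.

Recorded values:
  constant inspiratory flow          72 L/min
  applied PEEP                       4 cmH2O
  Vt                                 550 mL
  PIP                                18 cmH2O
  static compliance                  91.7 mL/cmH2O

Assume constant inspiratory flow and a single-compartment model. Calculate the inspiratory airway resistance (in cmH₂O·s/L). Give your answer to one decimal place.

6.7

Flow: 72 L/min ÷ 60 = 1.2 L/s.
Equation of motion (constant flow): PIP = Vt/C + R·V̇ + PEEP.
R·V̇ = PIP − Vt/C − PEEP = 18 − 550/91.7 − 4 = 18 − 5.998 − 4 = 8.002 cmH2O.
R = 8.002 / 1.2 = 6.668 cmH2O·s/L.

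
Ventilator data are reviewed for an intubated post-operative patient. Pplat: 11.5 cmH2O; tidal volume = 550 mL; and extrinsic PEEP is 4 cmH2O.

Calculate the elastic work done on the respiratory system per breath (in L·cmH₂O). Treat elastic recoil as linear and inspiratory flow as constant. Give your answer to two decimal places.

Elastic work ≈ ½ × (Pplat − PEEP) × Vt = 0.5 × (11.5 − 4) × 0.550 L = 0.5 × 7.5 × 0.550 = 2.063 L·cmH2O.

2.06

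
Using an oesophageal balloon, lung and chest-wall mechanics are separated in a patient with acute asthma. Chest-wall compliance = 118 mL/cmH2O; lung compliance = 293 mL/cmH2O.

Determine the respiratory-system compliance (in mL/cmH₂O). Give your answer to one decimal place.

84.1

Lung and chest wall are elastances in series: 1/Crs = 1/CL + 1/Ccw.
1/Crs = 1/293 + 1/118 = 0.01189.
Crs = 84.104 mL/cmH2O.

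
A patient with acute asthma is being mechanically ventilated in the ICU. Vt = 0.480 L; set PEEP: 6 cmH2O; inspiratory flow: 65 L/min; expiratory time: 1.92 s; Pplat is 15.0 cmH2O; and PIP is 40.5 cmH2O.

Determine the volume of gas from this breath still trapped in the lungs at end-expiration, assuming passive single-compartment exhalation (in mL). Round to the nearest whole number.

Flow: 65 L/min ÷ 60 = 1.0833 L/s.
R = (PIP − Pplat)/V̇ = (40.5 − 15.0) / 1.0833 = 25.5/1.0833 = 23.539 cmH2O·s/L.
C = Vt/(Pplat − PEEP) = 480.0 / (15.0 − 6) = 480.0/9.0 = 53.333 mL/cmH2O.
τ = R × C = 23.539 × 0.05333 L/cmH2O = 1.255 s.
Fraction remaining = e^(−Te/τ) = e^(−1.92/1.255) = 0.2166.
Trapped volume = 480.0 × 0.2166 = 103.97 mL.

104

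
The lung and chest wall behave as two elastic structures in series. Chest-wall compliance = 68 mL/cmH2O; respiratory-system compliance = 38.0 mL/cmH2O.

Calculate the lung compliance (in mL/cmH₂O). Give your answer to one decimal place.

1/CL = 1/Crs − 1/Ccw.
1/CL = 1/38.0 − 1/68 = 0.01161.
CL = 86.133 mL/cmH2O.

86.1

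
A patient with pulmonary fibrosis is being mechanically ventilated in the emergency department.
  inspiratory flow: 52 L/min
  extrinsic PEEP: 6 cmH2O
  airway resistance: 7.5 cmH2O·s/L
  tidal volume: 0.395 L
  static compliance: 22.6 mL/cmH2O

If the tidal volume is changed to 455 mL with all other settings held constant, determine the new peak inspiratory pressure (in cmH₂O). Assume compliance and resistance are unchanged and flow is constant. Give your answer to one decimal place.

Flow: 52 L/min ÷ 60 = 0.8667 L/s.
PIP = Vt/C + R·V̇ + PEEP (constant-flow equation of motion).
Only the elastic term changes: ΔPIP = ΔVt / C = (455 − 395) / 22.6 = 2.655 cmH2O.
Original PIP = 395/22.6 + 7.5×0.8667 + 6 = 29.978 cmH2O; new PIP = 29.978 + (2.655) = 32.633 cmH2O.

32.6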